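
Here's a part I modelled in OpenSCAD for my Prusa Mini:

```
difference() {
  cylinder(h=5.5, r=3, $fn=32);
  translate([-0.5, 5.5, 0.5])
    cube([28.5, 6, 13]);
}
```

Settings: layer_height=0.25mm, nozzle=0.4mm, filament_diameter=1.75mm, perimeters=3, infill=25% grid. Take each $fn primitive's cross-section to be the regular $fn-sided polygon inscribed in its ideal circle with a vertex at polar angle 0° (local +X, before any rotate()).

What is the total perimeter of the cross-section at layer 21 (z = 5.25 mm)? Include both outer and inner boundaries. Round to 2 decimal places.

At z = 5.25 mm: the r=3 cylinder contributes a regular 32-gon of circumradius 3 (perimeter = 2·32·3.000·sin(180°/32) = 18.82 mm); the cube at (-0.5, 5.5) is present — its section is the full 28.5×6 rectangle (perimeter 69.00 mm); After the difference (first − rest): starting from the r=3 cylinder, the 28.5×6 cube at (-0.5, 5.5) misses the remaining region (no effect) — boundary = 18.82 mm. Overall, the cross-section is a single solid region. Total boundary length (outer) = 18.82 mm.

18.82 mm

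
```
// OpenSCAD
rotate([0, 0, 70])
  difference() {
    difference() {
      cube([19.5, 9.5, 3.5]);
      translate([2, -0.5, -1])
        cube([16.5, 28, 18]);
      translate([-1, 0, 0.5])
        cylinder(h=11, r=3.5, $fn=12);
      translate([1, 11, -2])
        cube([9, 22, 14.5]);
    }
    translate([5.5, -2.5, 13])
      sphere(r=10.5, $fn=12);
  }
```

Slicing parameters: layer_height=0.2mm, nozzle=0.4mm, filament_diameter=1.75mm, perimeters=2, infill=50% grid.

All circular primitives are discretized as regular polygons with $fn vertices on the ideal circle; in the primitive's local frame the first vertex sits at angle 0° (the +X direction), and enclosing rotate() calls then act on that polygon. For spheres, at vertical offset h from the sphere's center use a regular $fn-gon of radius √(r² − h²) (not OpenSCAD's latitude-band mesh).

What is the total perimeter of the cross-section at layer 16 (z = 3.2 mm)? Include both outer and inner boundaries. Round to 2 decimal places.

39.53 mm

At z = 3.2 mm: the cube (footprint 19.5×9.5) is included at this height (perimeter 58.00 mm); the cube at (2, -0.5) (footprint 16.5×28) is included at this height (perimeter 89.00 mm); the r=3.5 cylinder at (-1, 0) contributes a regular 12-gon of circumradius 3.5 (perimeter = 2·12·3.500·sin(180°/12) = 21.74 mm); the cube at (1, 11) is present — its section is the full 9×22 rectangle (perimeter 62.00 mm); After the difference (first − rest): starting from the 19.5×9.5 cube, the 16.5×28 cube at (2, -0.5) partially overlaps it — only the 156.75 mm² overlap (of its 462.00 mm²) is removed, clipping the outline; the r=3.5 cylinder at (-1, 0) partially overlaps it — only the 5.36 mm² overlap (of its 36.75 mm²) is removed, clipping the outline; the 9×22 cube at (1, 11) misses the remaining region (no effect) — boundary = 39.53 mm; the sphere at (5.5, -2.5): section is a regular 12-gon, circumradius = √(r²−h²) = √(10.5²−9.8²) = 3.770 (perimeter = 2·12·3.770·sin(180°/12) = 23.42 mm); Subtracting the remaining from the first: starting from that combined region, the r=10.5 sphere at (5.5, -2.5) misses the remaining region (no effect) — boundary = 39.53 mm; (whole slice rotated 70° about Z — lengths, areas and connectivity unchanged). Overall, the cross-section has 2 separate islands. Total boundary length (outer) = 39.53 mm.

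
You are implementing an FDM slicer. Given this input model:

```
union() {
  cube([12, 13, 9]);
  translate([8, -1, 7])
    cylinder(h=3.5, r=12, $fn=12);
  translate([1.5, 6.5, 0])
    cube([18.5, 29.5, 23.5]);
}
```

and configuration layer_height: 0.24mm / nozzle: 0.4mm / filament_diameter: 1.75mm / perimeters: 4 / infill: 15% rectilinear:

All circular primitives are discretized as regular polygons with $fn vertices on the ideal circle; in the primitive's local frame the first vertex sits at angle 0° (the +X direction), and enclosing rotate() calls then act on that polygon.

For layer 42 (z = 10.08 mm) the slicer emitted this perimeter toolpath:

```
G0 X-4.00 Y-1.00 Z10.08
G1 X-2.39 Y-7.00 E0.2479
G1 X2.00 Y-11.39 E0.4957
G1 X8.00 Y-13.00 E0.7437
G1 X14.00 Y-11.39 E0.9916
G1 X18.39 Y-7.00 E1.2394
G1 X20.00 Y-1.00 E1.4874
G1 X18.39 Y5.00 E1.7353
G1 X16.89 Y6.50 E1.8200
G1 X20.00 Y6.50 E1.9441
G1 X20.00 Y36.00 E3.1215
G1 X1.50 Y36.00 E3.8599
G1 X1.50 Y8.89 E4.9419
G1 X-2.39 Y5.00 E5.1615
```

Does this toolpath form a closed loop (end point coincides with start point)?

no

Start point (G0): (-4.00, -1.00). End point (last G1): the path does not return to the start — open.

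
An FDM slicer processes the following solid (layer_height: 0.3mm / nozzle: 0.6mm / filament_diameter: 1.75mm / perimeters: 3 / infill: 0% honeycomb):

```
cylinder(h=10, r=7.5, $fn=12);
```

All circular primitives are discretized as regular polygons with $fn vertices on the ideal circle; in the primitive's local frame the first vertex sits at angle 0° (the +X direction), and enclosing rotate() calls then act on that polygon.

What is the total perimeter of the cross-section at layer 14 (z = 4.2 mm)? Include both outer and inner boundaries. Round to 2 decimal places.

46.59 mm

At z = 4.2 mm: the cylinder: section is a regular 12-gon, circumradius r=7.5 (perimeter = 2·12·7.500·sin(180°/12) = 46.59 mm). Overall, the cross-section is a single solid region. Total boundary length (outer) = 46.59 mm.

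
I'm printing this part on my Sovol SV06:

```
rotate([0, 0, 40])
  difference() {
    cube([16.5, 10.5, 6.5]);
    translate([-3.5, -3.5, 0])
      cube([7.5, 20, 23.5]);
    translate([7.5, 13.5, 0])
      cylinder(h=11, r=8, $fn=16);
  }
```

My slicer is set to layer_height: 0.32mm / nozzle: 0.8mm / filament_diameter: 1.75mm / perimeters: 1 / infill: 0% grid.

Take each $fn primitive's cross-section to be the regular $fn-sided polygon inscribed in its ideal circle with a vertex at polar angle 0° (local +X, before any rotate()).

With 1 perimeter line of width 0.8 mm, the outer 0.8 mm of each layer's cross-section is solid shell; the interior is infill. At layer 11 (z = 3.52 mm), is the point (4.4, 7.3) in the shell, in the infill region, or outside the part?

At z = 3.52 mm: the cube (footprint 16.5×10.5) is included at this height; the cube at (-3.5, -3.5) (footprint 7.5×20) is included at this height; the r=8 cylinder at (7.5, 13.5) contributes a regular 16-gon of circumradius 8; After the difference (first − rest): starting from the 16.5×10.5 cube, the 7.5×20 cube at (-3.5, -3.5) partially overlaps it — only the 42.00 mm² overlap (of its 150.00 mm²) is removed, clipping the outline; the r=8 cylinder at (7.5, 13.5) partially overlaps it — only the 42.12 mm² overlap (of its 195.93 mm²) is removed, clipping the outline — 1 connected region; (rotated 40° about Z; rotation is an isometry so areas/perimeters/island counts are preserved). Overall, the cross-section is a single solid region. Undo the 40° rotation: the query point maps to (8.063, 2.764) in the un-rotated model frame. The nearest boundary edge runs (16.50, 0.00)→(4.00, 0.00); distance from the point to it = 2.76 mm. The point is inside the cross-section and 2.76 mm from the nearest boundary — more than the 0.8 mm shell width (1 × 0.8), so it's in the infill interior.

infill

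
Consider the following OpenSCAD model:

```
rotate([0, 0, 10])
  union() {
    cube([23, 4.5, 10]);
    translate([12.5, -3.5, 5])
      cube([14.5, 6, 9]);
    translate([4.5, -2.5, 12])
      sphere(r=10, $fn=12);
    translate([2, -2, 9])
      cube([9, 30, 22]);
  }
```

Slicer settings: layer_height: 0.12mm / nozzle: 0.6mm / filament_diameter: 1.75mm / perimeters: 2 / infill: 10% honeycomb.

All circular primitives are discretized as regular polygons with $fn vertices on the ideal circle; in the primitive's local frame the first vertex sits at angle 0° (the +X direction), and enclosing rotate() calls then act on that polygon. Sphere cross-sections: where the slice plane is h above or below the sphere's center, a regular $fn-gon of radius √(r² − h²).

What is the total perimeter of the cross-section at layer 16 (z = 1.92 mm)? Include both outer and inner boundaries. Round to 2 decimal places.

At z = 1.92 mm: the 23×4.5 cube contributes its full rectangle (perimeter 55.00 mm); the cube at (12.5, -3.5) is absent (z outside [5, 14]); the sphere at (4.5, -2.5) is absent (|z−center|=10.080 > r=10); the cube at (2, -2) is absent (z outside [9, 31]); Taking the union: only the 23×4.5 cube is present, so the union is just that shape — boundary = 55.00 mm; (rotated 10° about Z; rotation is an isometry so areas/perimeters/island counts are preserved). Overall, the cross-section is a single solid region. Total boundary length (outer) = 55.00 mm.

55.00 mm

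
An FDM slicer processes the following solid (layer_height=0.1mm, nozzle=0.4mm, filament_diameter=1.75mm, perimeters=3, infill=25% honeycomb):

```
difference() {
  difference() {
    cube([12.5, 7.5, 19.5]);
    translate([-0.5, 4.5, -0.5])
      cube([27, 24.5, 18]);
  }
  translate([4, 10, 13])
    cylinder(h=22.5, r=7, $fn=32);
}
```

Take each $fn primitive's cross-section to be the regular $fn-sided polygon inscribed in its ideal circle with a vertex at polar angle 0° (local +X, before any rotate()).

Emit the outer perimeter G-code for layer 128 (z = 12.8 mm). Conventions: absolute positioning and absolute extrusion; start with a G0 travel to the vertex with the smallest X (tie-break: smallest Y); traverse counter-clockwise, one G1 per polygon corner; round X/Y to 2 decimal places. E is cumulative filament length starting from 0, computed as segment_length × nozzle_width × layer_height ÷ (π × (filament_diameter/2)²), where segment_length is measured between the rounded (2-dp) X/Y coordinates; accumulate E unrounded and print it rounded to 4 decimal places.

At z = 12.8 mm: the cube is present — its section is the full 12.5×7.5 rectangle; the 27×24.5 cube at (-0.5, 4.5) contributes its full rectangle; Subtracting the remaining from the first: starting from the 12.5×7.5 cube, the 27×24.5 cube at (-0.5, 4.5) partially overlaps it — only the 37.50 mm² overlap (of its 661.50 mm²) is removed, clipping the outline — 1 connected region; the cylinder at (4, 10) is absent (z outside [13, 35.5]); After the difference (first − rest): none of the subtracted shapes is present at this height, so that combined region is unchanged — 1 connected region. The outline is a single polygon with 4 vertices. Extrusion per mm of travel: 0.4 × 0.1 / (π × 0.875²) = 0.016630. Accumulating E over each segment gives final E = 0.5654.

G0 X0.00 Y0.00 Z12.80
G1 X12.50 Y0.00 E0.2079
G1 X12.50 Y4.50 E0.2827
G1 X0.00 Y4.50 E0.4906
G1 X0.00 Y0.00 E0.5654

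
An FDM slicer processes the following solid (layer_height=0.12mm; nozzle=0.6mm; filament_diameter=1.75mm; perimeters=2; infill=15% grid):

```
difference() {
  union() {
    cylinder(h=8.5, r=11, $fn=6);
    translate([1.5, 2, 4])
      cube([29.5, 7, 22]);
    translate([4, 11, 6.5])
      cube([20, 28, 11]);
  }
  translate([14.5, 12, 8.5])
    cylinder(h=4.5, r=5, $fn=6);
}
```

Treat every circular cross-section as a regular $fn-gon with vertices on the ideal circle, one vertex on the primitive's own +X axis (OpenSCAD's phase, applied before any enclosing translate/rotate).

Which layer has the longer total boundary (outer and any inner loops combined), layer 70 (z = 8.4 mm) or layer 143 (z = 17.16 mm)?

layer 70 (z = 8.4 mm)

Layer 70 (z = 8.4): the r=11 cylinder gives a regular 6-gon of circumradius 11 (constant along its height) (perimeter = 2·6·11.000·sin(180°/6) = 66.00 mm); the 29.5×7 cube at (1.5, 2) contributes its full rectangle (perimeter 73.00 mm); the cube at (4, 11) (footprint 20×28) is included at this height (perimeter 96.00 mm); Combining (union): the regions partially overlap (shared area 44.27 mm²), so the edge portions inside another operand are dropped and the merged outline is re-measured after clipping — boundary = 207.27 mm; the cylinder at (14.5, 12) does not reach this height (z outside [8.5, 13]); Subtracting the remaining from the first: none of the subtracted shapes is present at this height, so that combined region is unchanged — boundary = 207.27 mm. So its perimeter = 207.27 mm. Layer 143 (z = 17.16): the cylinder is not intersected at this z (z outside [0, 8.5]); the cube at (1.5, 2) is present — its section is the full 29.5×7 rectangle (perimeter 73.00 mm); the 20×28 cube at (4, 11) contributes its full rectangle (perimeter 96.00 mm); Combining (union): the 2 present regions are separate (no shared area or edge), so areas and boundary lengths simply add and each stays a separate island — boundary = 169.00 mm; the cylinder at (14.5, 12) does not reach this height (z outside [8.5, 13]); Taking the first minus the rest: none of the subtracted shapes is present at this height, so that combined region is unchanged — boundary = 169.00 mm. So its perimeter = 169.00 mm. Layer 70 is larger (207.27 vs 169.00 mm).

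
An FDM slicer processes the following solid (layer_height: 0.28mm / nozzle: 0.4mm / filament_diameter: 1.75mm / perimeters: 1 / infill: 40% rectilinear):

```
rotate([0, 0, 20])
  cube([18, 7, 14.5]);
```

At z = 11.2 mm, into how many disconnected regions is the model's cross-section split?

1

At z = 11.2 mm: the cube is present — its section is the full 18×7 rectangle; (rotated 20° about Z; rotation is an isometry so areas/perimeters/island counts are preserved). The result has 1 disconnected region.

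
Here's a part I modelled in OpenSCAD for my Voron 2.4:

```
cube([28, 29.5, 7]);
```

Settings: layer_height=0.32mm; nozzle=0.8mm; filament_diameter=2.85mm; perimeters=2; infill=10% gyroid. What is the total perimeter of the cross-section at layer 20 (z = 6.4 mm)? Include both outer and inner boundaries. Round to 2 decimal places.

115.00 mm

At z = 6.4 mm: the cube (footprint 28×29.5) is included at this height (perimeter 115.00 mm). Overall, the cross-section is a single solid region. Total boundary length (outer) = 115.00 mm.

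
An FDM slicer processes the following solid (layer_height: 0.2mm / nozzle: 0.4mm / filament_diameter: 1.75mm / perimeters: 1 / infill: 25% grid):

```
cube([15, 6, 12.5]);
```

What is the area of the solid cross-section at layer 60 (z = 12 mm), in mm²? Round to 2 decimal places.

90.00 mm²

At z = 12 mm: the cube (footprint 15×6) is included at this height (area 90.00 mm²). Overall, the cross-section is a single solid region. Net area = 90.00 mm².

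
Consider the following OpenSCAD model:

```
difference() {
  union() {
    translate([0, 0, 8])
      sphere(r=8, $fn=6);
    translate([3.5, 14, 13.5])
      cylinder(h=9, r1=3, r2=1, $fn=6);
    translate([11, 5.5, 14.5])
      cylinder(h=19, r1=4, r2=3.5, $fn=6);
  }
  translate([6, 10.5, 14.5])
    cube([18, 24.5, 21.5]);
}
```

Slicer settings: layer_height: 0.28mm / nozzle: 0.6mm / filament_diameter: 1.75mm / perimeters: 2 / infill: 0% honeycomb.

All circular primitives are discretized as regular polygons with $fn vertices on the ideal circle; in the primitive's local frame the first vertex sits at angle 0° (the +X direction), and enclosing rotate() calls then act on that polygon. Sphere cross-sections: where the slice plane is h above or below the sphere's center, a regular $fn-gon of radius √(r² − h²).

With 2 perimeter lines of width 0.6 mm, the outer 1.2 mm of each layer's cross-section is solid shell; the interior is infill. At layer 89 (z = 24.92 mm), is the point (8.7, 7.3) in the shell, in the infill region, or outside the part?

At z = 24.92 mm: the sphere is not intersected at this z (|z−center|=16.920 > r=8); the cone at (3.5, 14) is absent (z outside [13.5, 22.5]); the cone at (11, 5.5): at t=0.548 of its height the radius interpolates to r₁+(r₂−r₁)t = 3.726, giving a regular 6-gon of that circumradius; Combining (union): only the cone at (11, 5.5) is present, so the union is just that shape — 1 connected region; the 18×24.5 cube at (6, 10.5) contributes its full rectangle; After the difference (first − rest): starting from that combined region, the 18×24.5 cube at (6, 10.5) misses the remaining region (no effect) — 1 connected region. Overall, the cross-section is a single solid region. The nearest boundary edge runs (7.27, 5.50)→(9.14, 8.73); distance from the point to it = 0.33 mm. The point is inside the cross-section, 0.33 mm from the nearest boundary — within the 1.2 mm shell band (2 × 0.6).

shell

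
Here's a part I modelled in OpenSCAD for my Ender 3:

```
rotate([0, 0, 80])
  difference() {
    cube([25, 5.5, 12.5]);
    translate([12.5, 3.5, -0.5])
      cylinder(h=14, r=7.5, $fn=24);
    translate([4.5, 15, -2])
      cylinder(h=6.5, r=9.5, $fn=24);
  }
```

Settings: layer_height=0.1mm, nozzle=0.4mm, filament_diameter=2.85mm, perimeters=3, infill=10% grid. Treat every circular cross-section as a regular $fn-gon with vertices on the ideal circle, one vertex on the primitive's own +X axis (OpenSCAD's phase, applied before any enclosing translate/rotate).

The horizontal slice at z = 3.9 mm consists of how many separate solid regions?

2

At z = 3.9 mm: the cube (footprint 25×5.5) is included at this height; the r=7.5 cylinder at (12.5, 3.5) gives a regular 24-gon of circumradius 7.5 (constant along its height); the cylinder at (4.5, 15): section is a regular 24-gon, circumradius r=9.5; Taking the first minus the rest: starting from the 25×5.5 cube, the r=7.5 cylinder at (12.5, 3.5) partially overlaps it — only the 79.67 mm² overlap (of its 174.70 mm²) is removed, clipping the outline; the r=9.5 cylinder at (4.5, 15) misses the remaining region (no effect) — 2 connected regions; (rotated 80° about Z; rotation is an isometry so areas/perimeters/island counts are preserved). The result has 2 disconnected regions.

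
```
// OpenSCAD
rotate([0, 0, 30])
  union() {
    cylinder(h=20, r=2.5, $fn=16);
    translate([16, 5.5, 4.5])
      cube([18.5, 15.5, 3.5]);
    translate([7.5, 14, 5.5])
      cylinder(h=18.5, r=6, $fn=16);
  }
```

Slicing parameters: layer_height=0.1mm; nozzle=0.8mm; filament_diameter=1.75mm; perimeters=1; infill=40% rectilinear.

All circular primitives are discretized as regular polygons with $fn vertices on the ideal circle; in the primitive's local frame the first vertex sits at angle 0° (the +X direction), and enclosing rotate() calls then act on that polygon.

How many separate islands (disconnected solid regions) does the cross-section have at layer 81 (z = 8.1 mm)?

At z = 8.1 mm: the r=2.5 cylinder contributes a regular 16-gon of circumradius 2.5; the cube at (16, 5.5) does not reach this height (z outside [4.5, 8]); the cylinder at (7.5, 14): section is a regular 16-gon, circumradius r=6; Merging all regions: the 2 present regions are separate (no shared area or edge), so areas and boundary lengths simply add and each stays a separate island — 2 connected regions; (whole slice rotated 30° about Z — lengths, areas and connectivity unchanged). Overall, the cross-section has 2 separate islands. Island count = 2.

2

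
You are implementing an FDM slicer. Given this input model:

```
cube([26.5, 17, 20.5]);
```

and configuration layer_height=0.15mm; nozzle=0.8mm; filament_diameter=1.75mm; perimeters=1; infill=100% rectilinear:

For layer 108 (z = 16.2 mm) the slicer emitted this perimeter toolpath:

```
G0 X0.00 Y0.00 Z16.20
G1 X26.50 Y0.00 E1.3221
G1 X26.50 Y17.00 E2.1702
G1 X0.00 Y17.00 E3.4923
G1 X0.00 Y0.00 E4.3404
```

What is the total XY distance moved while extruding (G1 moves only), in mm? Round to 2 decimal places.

Sum the Euclidean lengths of each G1 segment: total = 87.00 mm.

87.00 mm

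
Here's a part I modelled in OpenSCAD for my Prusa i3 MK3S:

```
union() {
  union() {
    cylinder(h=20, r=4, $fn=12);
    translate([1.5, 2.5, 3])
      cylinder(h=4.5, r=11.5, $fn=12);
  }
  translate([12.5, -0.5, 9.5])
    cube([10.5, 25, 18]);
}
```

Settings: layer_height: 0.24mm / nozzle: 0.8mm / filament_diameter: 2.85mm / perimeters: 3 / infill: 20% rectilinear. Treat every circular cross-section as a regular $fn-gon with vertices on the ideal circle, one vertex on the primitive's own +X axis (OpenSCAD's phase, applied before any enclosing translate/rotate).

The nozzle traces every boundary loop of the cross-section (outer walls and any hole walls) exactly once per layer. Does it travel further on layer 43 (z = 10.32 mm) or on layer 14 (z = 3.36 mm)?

layer 43 (z = 10.32 mm)

Layer 43 (z = 10.32): the r=4 cylinder contributes a regular 12-gon of circumradius 4 (perimeter = 2·12·4.000·sin(180°/12) = 24.85 mm); the cylinder at (1.5, 2.5) is not intersected at this z (z outside [3, 7.5]); Taking the union: only the r=4 cylinder is present, so the union is just that shape — boundary = 24.85 mm; the cube at (12.5, -0.5) (footprint 10.5×25) is included at this height (perimeter 71.00 mm); Merging all regions: the 2 present regions are separate (no shared area or edge), so areas and boundary lengths simply add and each stays a separate island — boundary = 95.85 mm. So its perimeter = 95.85 mm. Layer 14 (z = 3.36): the r=4 cylinder gives a regular 12-gon of circumradius 4 (constant along its height) (perimeter = 2·12·4.000·sin(180°/12) = 24.85 mm); the r=11.5 cylinder at (1.5, 2.5) gives a regular 12-gon of circumradius 11.5 (constant along its height) (perimeter = 2·12·11.500·sin(180°/12) = 71.43 mm); Taking the union: the r=4 cylinder lies entirely inside the r=11.5 cylinder at (1.5, 2.5), so the union is just the r=11.5 cylinder at (1.5, 2.5) — boundary = 71.43 mm; the cube at (12.5, -0.5) is not intersected at this z (z outside [9.5, 27.5]); Taking the union: only the result so far is present, so the union is just that shape — boundary = 71.43 mm. So its perimeter = 71.43 mm. Layer 43 is larger (95.85 vs 71.43 mm).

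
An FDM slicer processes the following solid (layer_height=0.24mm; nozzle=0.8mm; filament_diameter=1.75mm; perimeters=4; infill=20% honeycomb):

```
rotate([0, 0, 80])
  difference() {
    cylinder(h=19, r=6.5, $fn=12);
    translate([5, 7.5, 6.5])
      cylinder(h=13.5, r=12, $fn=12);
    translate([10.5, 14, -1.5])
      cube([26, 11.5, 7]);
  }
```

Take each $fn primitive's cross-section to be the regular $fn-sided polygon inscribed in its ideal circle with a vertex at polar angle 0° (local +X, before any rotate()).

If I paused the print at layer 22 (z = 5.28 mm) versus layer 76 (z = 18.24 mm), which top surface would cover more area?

layer 22 (z = 5.28 mm)

Layer 22 (z = 5.28): the r=6.5 cylinder contributes a regular 12-gon of circumradius 6.5 (area = (12/2)·6.500²·sin(360°/12) = 126.75 mm²); the cylinder at (5, 7.5) is not intersected at this z (z outside [6.5, 20]); the cube at (10.5, 14) is present — its section is the full 26×11.5 rectangle (area 299.00 mm²); After the difference (first − rest): starting from the r=6.5 cylinder (126.75 mm²), the 26×11.5 cube at (10.5, 14) misses the remaining region (no effect) — area = 126.75 mm²; (whole slice rotated 80° about Z — lengths, areas and connectivity unchanged). So its area = 126.75 mm². Layer 76 (z = 18.24): the r=6.5 cylinder contributes a regular 12-gon of circumradius 6.5 (area = (12/2)·6.500²·sin(360°/12) = 126.75 mm²); the r=12 cylinder at (5, 7.5) contributes a regular 12-gon of circumradius 12 (area = (12/2)·12.000²·sin(360°/12) = 432.00 mm²); the cube at (10.5, 14) is absent (z outside [-1.5, 5.5]); Subtracting the remaining from the first: starting from the r=6.5 cylinder (126.75 mm²), the r=12 cylinder at (5, 7.5) partially overlaps it — only the 90.29 mm² overlap (of its 432.00 mm²) is removed, clipping the outline — area = 36.46 mm²; (whole slice rotated 80° about Z — lengths, areas and connectivity unchanged). So its area = 36.46 mm². Layer 22 is larger (126.75 vs 36.46 mm²).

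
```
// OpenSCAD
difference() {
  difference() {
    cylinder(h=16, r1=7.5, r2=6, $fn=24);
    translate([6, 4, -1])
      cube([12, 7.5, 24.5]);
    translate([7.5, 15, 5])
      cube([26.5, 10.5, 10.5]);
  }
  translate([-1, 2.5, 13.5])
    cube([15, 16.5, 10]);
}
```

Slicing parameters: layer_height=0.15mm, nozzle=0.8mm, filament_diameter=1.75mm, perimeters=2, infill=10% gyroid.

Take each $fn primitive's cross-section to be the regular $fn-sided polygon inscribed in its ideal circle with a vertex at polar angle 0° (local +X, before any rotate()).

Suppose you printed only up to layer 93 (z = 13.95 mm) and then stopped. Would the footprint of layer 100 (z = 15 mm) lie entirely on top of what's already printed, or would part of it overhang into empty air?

Compare the two slices. At z = 13.95: the cone contributes a regular 24-gon of circumradius 6.192 (interpolated between r1=7.5 and r2=6 at t=0.872) (area = (24/2)·6.192²·sin(360°/24) = 119.09 mm²); the cube at (6, 4) (footprint 12×7.5) is included at this height (area 90.00 mm²); the cube at (7.5, 15) (footprint 26.5×10.5) is included at this height (area 278.25 mm²); Taking the first minus the rest: starting from the cone (119.09 mm²), the 12×7.5 cube at (6, 4) misses the remaining region (no effect); the 26.5×10.5 cube at (7.5, 15) misses the remaining region (no effect) — area = 119.09 mm²; the cube at (-1, 2.5) is present — its section is the full 15×16.5 rectangle (area 247.50 mm²); After the difference (first − rest): starting from that combined region (119.09 mm²), the 15×16.5 cube at (-1, 2.5) partially overlaps it — only the 18.44 mm² overlap (of its 247.50 mm²) is removed, clipping the outline — area = 100.64 mm². At z = 15: the cone (r1=7.5→r2=6) has section circumradius 6.094 here — a regular 24-gon (area = (24/2)·6.094²·sin(360°/24) = 115.33 mm²); the cube at (6, 4) (footprint 12×7.5) is included at this height (area 90.00 mm²); the 26.5×10.5 cube at (7.5, 15) contributes its full rectangle (area 278.25 mm²); After the difference (first − rest): starting from the cone (115.33 mm²), the 12×7.5 cube at (6, 4) misses the remaining region (no effect); the 26.5×10.5 cube at (7.5, 15) misses the remaining region (no effect) — area = 115.33 mm²; the 15×16.5 cube at (-1, 2.5) contributes its full rectangle (area 247.50 mm²); Taking the first minus the rest: starting from the result so far (115.33 mm²), the 15×16.5 cube at (-1, 2.5) partially overlaps it — only the 17.66 mm² overlap (of its 247.50 mm²) is removed, clipping the outline — area = 97.67 mm². Checking containment: the cross-section at z = 15 is a subset of the cross-section at z = 13.95.

entirely on top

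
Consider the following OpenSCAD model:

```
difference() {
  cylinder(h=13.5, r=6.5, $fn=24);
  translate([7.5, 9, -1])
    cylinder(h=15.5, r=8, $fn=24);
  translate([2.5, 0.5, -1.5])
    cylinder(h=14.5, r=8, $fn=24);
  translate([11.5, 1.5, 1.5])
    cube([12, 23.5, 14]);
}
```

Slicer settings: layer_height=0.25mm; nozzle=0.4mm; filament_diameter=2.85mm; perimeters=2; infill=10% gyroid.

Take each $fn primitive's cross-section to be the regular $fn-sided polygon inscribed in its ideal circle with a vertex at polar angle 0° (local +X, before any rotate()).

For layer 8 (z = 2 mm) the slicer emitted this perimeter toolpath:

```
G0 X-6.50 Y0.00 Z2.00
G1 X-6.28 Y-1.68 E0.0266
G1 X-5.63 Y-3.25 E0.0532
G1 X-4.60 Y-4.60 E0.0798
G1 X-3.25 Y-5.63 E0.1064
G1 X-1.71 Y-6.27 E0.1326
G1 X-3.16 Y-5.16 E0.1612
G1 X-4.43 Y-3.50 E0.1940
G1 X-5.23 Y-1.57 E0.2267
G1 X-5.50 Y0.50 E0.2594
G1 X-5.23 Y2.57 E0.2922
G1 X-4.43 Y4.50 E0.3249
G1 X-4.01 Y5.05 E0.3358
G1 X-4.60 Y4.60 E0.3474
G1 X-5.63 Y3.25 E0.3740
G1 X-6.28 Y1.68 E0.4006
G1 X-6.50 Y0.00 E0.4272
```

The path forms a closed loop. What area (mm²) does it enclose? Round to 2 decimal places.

Apply the shoelace formula to the sequence of (X, Y) vertices; enclosed area = 9.37 mm².

9.37 mm²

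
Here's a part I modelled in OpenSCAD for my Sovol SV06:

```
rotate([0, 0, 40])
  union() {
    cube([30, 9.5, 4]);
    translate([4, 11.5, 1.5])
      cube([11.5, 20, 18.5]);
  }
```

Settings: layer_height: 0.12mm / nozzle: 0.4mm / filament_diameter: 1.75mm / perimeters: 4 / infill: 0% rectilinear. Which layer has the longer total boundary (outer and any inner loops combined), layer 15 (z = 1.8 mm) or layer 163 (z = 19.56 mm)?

Layer 15 (z = 1.8): the cube (footprint 30×9.5) is included at this height (perimeter 79.00 mm); the cube at (4, 11.5) is present — its section is the full 11.5×20 rectangle (perimeter 63.00 mm); Combining (union): the 2 present regions are separate (no shared area or edge), so areas and boundary lengths simply add and each stays a separate island — boundary = 142.00 mm; (rotated 40° about Z; rotation is an isometry so areas/perimeters/island counts are preserved). So its perimeter = 142.00 mm. Layer 163 (z = 19.56): the cube does not reach this height (z outside [0, 4]); the cube at (4, 11.5) is present — its section is the full 11.5×20 rectangle (perimeter 63.00 mm); Taking the union: only the 11.5×20 cube at (4, 11.5) is present, so the union is just that shape — boundary = 63.00 mm; (rotated 40° about Z; rotation is an isometry so areas/perimeters/island counts are preserved). So its perimeter = 63.00 mm. Layer 15 is larger (142.00 vs 63.00 mm).

layer 15 (z = 1.8 mm)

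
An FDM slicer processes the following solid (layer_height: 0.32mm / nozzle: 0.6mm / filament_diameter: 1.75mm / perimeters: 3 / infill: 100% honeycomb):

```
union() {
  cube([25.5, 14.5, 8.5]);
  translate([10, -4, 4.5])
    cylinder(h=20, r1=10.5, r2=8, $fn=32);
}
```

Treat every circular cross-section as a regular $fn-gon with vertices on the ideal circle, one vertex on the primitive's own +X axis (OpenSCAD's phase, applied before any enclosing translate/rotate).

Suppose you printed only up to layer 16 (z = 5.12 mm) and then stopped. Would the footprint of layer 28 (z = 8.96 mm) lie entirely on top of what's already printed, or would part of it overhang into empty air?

entirely on top

Compare the two slices. At z = 5.12: the cube (footprint 25.5×14.5) is included at this height (area 369.75 mm²); the cone at (10, -4): at t=0.031 of its height the radius interpolates to r₁+(r₂−r₁)t = 10.422, giving a regular 32-gon of that circumradius (area = (32/2)·10.422²·sin(360°/32) = 339.08 mm²); Combining (union): the regions partially overlap — summed areas 708.83 mm² minus the doubly-counted overlap 88.53 mm² gives 620.30 mm² — area = 620.30 mm². At z = 8.96: the cube is not intersected at this z (z outside [0, 8.5]); the cone at (10, -4): at t=0.223 of its height the radius interpolates to r₁+(r₂−r₁)t = 9.942, giving a regular 32-gon of that circumradius (area = (32/2)·9.942²·sin(360°/32) = 308.57 mm²); Taking the union: only the cone at (10, -4) is present, so the union is just that shape — area = 308.57 mm². Checking containment: the cross-section at z = 8.96 is a subset of the cross-section at z = 5.12.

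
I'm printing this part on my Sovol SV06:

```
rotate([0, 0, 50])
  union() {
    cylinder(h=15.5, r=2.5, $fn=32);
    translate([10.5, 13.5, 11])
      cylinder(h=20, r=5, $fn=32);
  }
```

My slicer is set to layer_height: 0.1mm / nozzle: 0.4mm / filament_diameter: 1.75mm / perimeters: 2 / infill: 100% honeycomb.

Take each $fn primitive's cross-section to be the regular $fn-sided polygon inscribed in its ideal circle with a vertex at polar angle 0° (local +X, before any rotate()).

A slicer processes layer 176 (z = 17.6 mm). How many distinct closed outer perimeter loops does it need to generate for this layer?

1

At z = 17.6 mm: the cylinder does not reach this height (z outside [0, 15.5]); the r=5 cylinder at (10.5, 13.5) contributes a regular 32-gon of circumradius 5; Merging all regions: only the r=5 cylinder at (10.5, 13.5) is present, so the union is just that shape — 1 connected region; (whole slice rotated 50° about Z — lengths, areas and connectivity unchanged). The result has 1 disconnected region.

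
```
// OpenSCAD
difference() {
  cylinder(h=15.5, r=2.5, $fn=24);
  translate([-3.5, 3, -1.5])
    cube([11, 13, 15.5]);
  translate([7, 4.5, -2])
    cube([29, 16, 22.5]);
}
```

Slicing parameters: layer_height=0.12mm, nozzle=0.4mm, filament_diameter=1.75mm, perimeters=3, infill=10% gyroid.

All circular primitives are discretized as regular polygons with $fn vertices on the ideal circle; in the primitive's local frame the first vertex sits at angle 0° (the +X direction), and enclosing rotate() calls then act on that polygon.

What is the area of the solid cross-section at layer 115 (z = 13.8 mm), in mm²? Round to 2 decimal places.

19.41 mm²

At z = 13.8 mm: the cylinder: section is a regular 24-gon, circumradius r=2.5 (area = (24/2)·2.500²·sin(360°/24) = 19.41 mm²); the cube at (-3.5, 3) is present — its section is the full 11×13 rectangle (area 143.00 mm²); the cube at (7, 4.5) is present — its section is the full 29×16 rectangle (area 464.00 mm²); After the difference (first − rest): starting from the r=2.5 cylinder (19.41 mm²), the 11×13 cube at (-3.5, 3) misses the remaining region (no effect); the 29×16 cube at (7, 4.5) misses the remaining region (no effect) — area = 19.41 mm². Overall, the cross-section is a single solid region. Net area = 19.41 mm².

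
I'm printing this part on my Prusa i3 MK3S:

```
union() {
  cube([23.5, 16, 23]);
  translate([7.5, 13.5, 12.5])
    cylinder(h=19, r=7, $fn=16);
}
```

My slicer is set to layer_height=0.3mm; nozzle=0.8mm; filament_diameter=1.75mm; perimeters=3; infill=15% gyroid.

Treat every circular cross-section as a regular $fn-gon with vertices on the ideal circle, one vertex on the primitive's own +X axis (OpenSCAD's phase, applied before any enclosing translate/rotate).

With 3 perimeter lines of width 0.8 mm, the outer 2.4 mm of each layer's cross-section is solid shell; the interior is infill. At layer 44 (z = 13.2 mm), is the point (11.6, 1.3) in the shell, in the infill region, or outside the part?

At z = 13.2 mm: the 23.5×16 cube contributes its full rectangle; the r=7 cylinder at (7.5, 13.5) gives a regular 16-gon of circumradius 7 (constant along its height); Merging all regions: the regions partially overlap (shared area 108.76 mm²), so overlapping operands fuse into one piece — 1 connected region. Overall, the cross-section is a single solid region. The nearest boundary edge runs (23.50, 0.00)→(0.00, 0.00); distance from the point to it = 1.30 mm. The point is inside the cross-section, 1.30 mm from the nearest boundary — within the 2.4 mm shell band (3 × 0.8).

shell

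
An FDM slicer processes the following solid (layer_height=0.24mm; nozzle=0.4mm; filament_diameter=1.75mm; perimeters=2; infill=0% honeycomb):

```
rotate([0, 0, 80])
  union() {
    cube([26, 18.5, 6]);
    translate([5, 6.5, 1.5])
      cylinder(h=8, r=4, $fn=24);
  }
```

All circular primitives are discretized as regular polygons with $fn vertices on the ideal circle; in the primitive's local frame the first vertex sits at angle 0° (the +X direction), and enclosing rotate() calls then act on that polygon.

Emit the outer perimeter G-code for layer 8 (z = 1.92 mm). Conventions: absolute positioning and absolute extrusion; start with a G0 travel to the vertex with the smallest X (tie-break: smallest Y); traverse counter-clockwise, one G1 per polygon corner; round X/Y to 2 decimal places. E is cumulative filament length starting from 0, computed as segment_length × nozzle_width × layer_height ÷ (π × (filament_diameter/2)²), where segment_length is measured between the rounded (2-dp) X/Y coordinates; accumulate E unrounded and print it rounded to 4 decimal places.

At z = 1.92 mm: the cube is present — its section is the full 26×18.5 rectangle; the r=4 cylinder at (5, 6.5) gives a regular 24-gon of circumradius 4 (constant along its height); Combining (union): the r=4 cylinder at (5, 6.5) lies entirely inside the 26×18.5 cube, so the union is just the 26×18.5 cube — 1 connected region; (rotated 80° about Z; rotation is an isometry so areas/perimeters/island counts are preserved). The outline is a single polygon with 4 vertices. Extrusion per mm of travel: 0.4 × 0.24 / (π × 0.875²) = 0.039912. Accumulating E over each segment gives final E = 3.5522.

G0 X-18.22 Y3.21 Z1.92
G1 X0.00 Y0.00 E0.7384
G1 X4.51 Y25.61 E1.7763
G1 X-13.70 Y28.82 E2.5143
G1 X-18.22 Y3.21 E3.5522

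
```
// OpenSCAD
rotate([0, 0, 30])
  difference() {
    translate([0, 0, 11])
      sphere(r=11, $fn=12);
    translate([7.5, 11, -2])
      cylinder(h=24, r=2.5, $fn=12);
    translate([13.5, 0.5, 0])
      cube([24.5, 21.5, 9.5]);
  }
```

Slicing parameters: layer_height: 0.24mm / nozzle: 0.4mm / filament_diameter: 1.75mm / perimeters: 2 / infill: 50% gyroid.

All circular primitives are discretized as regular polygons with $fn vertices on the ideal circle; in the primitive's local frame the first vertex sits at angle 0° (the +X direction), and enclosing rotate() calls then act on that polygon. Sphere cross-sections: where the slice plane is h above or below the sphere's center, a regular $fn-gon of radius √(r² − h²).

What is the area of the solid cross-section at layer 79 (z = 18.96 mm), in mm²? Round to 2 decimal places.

At z = 18.96 mm: the sphere: section is a regular 12-gon, circumradius = √(r²−h²) = √(11²−7.96²) = 7.592 (area = (12/2)·7.592²·sin(360°/12) = 172.92 mm²); the r=2.5 cylinder at (7.5, 11) contributes a regular 12-gon of circumradius 2.5 (area = (12/2)·2.500²·sin(360°/12) = 18.75 mm²); the cube at (13.5, 0.5) is absent (z outside [0, 9.5]); Taking the first minus the rest: starting from the r=11 sphere (172.92 mm²), the r=2.5 cylinder at (7.5, 11) misses the remaining region (no effect) — area = 172.92 mm²; (whole slice rotated 30° about Z — lengths, areas and connectivity unchanged). Overall, the cross-section is a single solid region. Net area = 172.92 mm².

172.92 mm²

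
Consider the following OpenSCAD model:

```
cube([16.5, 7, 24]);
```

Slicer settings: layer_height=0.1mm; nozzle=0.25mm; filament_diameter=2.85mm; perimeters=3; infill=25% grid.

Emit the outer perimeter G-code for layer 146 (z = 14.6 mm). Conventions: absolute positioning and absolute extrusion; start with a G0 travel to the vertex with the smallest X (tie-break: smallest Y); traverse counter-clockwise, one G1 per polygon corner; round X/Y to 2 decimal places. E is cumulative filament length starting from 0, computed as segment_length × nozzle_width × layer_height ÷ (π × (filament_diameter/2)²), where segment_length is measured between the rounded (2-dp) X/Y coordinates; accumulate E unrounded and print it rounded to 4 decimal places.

G0 X0.00 Y0.00 Z14.60
G1 X16.50 Y0.00 E0.0647
G1 X16.50 Y7.00 E0.0921
G1 X0.00 Y7.00 E0.1568
G1 X0.00 Y0.00 E0.1842

At z = 14.6 mm: the cube (footprint 16.5×7) is included at this height. The outline is a single polygon with 4 vertices. Extrusion per mm of travel: 0.25 × 0.1 / (π × 1.425²) = 0.003919. Accumulating E over each segment gives final E = 0.1842.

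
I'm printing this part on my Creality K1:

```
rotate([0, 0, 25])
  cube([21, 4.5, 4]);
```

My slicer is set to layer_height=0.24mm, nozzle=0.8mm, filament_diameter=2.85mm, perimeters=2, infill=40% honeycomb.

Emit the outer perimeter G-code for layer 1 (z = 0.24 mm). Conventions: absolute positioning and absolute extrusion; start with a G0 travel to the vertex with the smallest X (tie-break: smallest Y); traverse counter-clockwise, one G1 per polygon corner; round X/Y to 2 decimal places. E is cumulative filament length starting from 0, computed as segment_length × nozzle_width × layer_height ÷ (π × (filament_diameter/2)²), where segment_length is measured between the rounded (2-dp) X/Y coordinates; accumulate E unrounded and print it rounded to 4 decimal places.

G0 X-1.90 Y4.08 Z0.24
G1 X0.00 Y0.00 E0.1355
G1 X19.03 Y8.87 E0.7674
G1 X17.13 Y12.95 E0.9028
G1 X-1.90 Y4.08 E1.5347

At z = 0.24 mm: the cube (footprint 21×4.5) is included at this height; (whole slice rotated 25° about Z — lengths, areas and connectivity unchanged). The outline is a single polygon with 4 vertices. Extrusion per mm of travel: 0.8 × 0.24 / (π × 1.425²) = 0.030097. Accumulating E over each segment gives final E = 1.5347.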